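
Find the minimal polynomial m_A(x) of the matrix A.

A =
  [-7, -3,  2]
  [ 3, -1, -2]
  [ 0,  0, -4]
x^2 + 8*x + 16

The characteristic polynomial is χ_A(x) = (x + 4)^3, so the eigenvalues are known. The minimal polynomial is
  m_A(x) = Π_λ (x − λ)^{k_λ}
where k_λ is the size of the *largest* Jordan block for λ (equivalently, the smallest k with (A − λI)^k v = 0 for every generalised eigenvector v of λ).

  λ = -4: largest Jordan block has size 2, contributing (x + 4)^2

So m_A(x) = (x + 4)^2 = x^2 + 8*x + 16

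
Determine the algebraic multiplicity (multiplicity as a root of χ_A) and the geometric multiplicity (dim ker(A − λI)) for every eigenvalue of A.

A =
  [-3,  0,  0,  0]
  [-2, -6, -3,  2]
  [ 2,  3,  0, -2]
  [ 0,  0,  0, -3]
λ = -3: alg = 4, geom = 3

Step 1 — factor the characteristic polynomial to read off the algebraic multiplicities:
  χ_A(x) = (x + 3)^4

Step 2 — compute geometric multiplicities via the rank-nullity identity g(λ) = n − rank(A − λI):
  rank(A − (-3)·I) = 1, so dim ker(A − (-3)·I) = n − 1 = 3

Summary:
  λ = -3: algebraic multiplicity = 4, geometric multiplicity = 3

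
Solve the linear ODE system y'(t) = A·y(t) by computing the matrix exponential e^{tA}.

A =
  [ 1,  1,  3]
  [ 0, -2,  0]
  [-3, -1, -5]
e^{tA} =
  [3*t*exp(-2*t) + exp(-2*t), t*exp(-2*t), 3*t*exp(-2*t)]
  [0, exp(-2*t), 0]
  [-3*t*exp(-2*t), -t*exp(-2*t), -3*t*exp(-2*t) + exp(-2*t)]

Strategy: write A = P · J · P⁻¹ where J is a Jordan canonical form, so e^{tA} = P · e^{tJ} · P⁻¹, and e^{tJ} can be computed block-by-block.

A has Jordan form
J =
  [-2,  1,  0]
  [ 0, -2,  0]
  [ 0,  0, -2]
(up to reordering of blocks).

Per-block formulas:
  For a 1×1 block at λ = -2: exp(t · [-2]) = [e^(-2t)].
  For a 2×2 Jordan block J_2(-2): exp(t · J_2(-2)) = e^(-2t)·(I + t·N), where N is the 2×2 nilpotent shift.

After assembling e^{tJ} and conjugating by P, we get:

e^{tA} =
  [3*t*exp(-2*t) + exp(-2*t), t*exp(-2*t), 3*t*exp(-2*t)]
  [0, exp(-2*t), 0]
  [-3*t*exp(-2*t), -t*exp(-2*t), -3*t*exp(-2*t) + exp(-2*t)]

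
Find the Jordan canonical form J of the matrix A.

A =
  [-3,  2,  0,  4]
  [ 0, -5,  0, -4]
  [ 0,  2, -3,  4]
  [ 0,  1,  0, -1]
J_2(-3) ⊕ J_1(-3) ⊕ J_1(-3)

The characteristic polynomial is
  det(x·I − A) = x^4 + 12*x^3 + 54*x^2 + 108*x + 81 = (x + 3)^4

Eigenvalues and multiplicities (the geometric multiplicity of λ is n − rank(A − λI), which equals the number of Jordan blocks for λ):
  λ = -3: algebraic multiplicity = 4, geometric multiplicity = 3

Determining the block sizes for each eigenvalue:
  λ = -3: 3 blocks summing to 4 forces exactly one block of size 2 and the rest size 1 → block sizes [2, 1, 1]

Assembling the blocks gives a Jordan form
J =
  [-3,  1,  0,  0]
  [ 0, -3,  0,  0]
  [ 0,  0, -3,  0]
  [ 0,  0,  0, -3]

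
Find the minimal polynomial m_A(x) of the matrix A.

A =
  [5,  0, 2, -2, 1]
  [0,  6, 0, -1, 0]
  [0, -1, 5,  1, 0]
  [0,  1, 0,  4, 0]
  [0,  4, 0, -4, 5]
x^2 - 10*x + 25

The characteristic polynomial is χ_A(x) = (x - 5)^5, so the eigenvalues are known. The minimal polynomial is
  m_A(x) = Π_λ (x − λ)^{k_λ}
where k_λ is the size of the *largest* Jordan block for λ (equivalently, the smallest k with (A − λI)^k v = 0 for every generalised eigenvector v of λ).

  λ = 5: largest Jordan block has size 2, contributing (x − 5)^2

So m_A(x) = (x - 5)^2 = x^2 - 10*x + 25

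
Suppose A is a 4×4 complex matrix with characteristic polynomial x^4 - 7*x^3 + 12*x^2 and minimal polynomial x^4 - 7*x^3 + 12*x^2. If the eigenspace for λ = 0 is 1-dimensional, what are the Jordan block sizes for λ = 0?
Block sizes for λ = 0: [2]

Step 1 — from the characteristic polynomial, algebraic multiplicity of λ = 0 is 2. From dim ker(A − (0)·I) = 1, there are exactly 1 Jordan blocks for λ = 0.
Step 2 — from the minimal polynomial, the factor (x − 0)^2 tells us the largest block for λ = 0 has size 2.
Step 3 — with total size 2, 1 blocks, and largest block 2, the block sizes (in nonincreasing order) are [2].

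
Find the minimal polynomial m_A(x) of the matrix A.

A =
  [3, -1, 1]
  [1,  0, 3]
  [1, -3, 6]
x^3 - 9*x^2 + 27*x - 27

The characteristic polynomial is χ_A(x) = (x - 3)^3, so the eigenvalues are known. The minimal polynomial is
  m_A(x) = Π_λ (x − λ)^{k_λ}
where k_λ is the size of the *largest* Jordan block for λ (equivalently, the smallest k with (A − λI)^k v = 0 for every generalised eigenvector v of λ).

  λ = 3: largest Jordan block has size 3, contributing (x − 3)^3

So m_A(x) = (x - 3)^3 = x^3 - 9*x^2 + 27*x - 27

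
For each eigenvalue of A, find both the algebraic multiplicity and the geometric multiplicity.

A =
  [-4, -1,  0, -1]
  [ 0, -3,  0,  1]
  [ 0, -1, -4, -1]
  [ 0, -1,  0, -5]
λ = -4: alg = 4, geom = 3

Step 1 — factor the characteristic polynomial to read off the algebraic multiplicities:
  χ_A(x) = (x + 4)^4

Step 2 — compute geometric multiplicities via the rank-nullity identity g(λ) = n − rank(A − λI):
  rank(A − (-4)·I) = 1, so dim ker(A − (-4)·I) = n − 1 = 3

Summary:
  λ = -4: algebraic multiplicity = 4, geometric multiplicity = 3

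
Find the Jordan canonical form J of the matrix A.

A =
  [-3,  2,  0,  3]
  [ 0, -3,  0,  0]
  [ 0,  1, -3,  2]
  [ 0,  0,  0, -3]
J_2(-3) ⊕ J_2(-3)

The characteristic polynomial is
  det(x·I − A) = x^4 + 12*x^3 + 54*x^2 + 108*x + 81 = (x + 3)^4

Eigenvalues and multiplicities (the geometric multiplicity of λ is n − rank(A − λI), which equals the number of Jordan blocks for λ):
  λ = -3: algebraic multiplicity = 4, geometric multiplicity = 2

Determining the block sizes for each eigenvalue:
  λ = -3: with am = 4 and gm = 2, the partition is not yet determined (e.g. several partitions of 4 into 2 parts exist). Let N = A − (-3)·I. Computing rank(N^1) = 2, rank(N^2) = 0; the number of blocks of size ≥ j is rank(N^{j−1}) − rank(N^j), giving [2, 2]. So we have 2 block(s) of size 2 → block sizes [2, 2]

Assembling the blocks gives a Jordan form
J =
  [-3,  1,  0,  0]
  [ 0, -3,  0,  0]
  [ 0,  0, -3,  1]
  [ 0,  0,  0, -3]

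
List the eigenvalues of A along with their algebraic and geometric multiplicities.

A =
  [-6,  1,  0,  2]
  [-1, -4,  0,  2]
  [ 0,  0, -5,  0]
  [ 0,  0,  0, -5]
λ = -5: alg = 4, geom = 3

Step 1 — factor the characteristic polynomial to read off the algebraic multiplicities:
  χ_A(x) = (x + 5)^4

Step 2 — compute geometric multiplicities via the rank-nullity identity g(λ) = n − rank(A − λI):
  rank(A − (-5)·I) = 1, so dim ker(A − (-5)·I) = n − 1 = 3

Summary:
  λ = -5: algebraic multiplicity = 4, geometric multiplicity = 3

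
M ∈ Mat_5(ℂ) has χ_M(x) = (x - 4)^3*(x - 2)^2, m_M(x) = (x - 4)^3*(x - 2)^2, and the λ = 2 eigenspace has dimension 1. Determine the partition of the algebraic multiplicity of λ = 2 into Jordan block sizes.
Block sizes for λ = 2: [2]

Step 1 — from the characteristic polynomial, algebraic multiplicity of λ = 2 is 2. From dim ker(M − (2)·I) = 1, there are exactly 1 Jordan blocks for λ = 2.
Step 2 — from the minimal polynomial, the factor (x − 2)^2 tells us the largest block for λ = 2 has size 2.
Step 3 — with total size 2, 1 blocks, and largest block 2, the block sizes (in nonincreasing order) are [2].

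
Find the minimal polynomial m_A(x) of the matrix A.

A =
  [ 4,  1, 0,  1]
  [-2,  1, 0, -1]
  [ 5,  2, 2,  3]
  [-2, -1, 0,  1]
x^2 - 4*x + 4

The characteristic polynomial is χ_A(x) = (x - 2)^4, so the eigenvalues are known. The minimal polynomial is
  m_A(x) = Π_λ (x − λ)^{k_λ}
where k_λ is the size of the *largest* Jordan block for λ (equivalently, the smallest k with (A − λI)^k v = 0 for every generalised eigenvector v of λ).

  λ = 2: largest Jordan block has size 2, contributing (x − 2)^2

So m_A(x) = (x - 2)^2 = x^2 - 4*x + 4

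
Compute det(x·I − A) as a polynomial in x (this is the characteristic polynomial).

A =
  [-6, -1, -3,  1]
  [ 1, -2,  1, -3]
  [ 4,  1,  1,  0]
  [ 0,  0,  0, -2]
x^4 + 9*x^3 + 30*x^2 + 44*x + 24

Expanding det(x·I − A) (e.g. by cofactor expansion or by noting that A is similar to its Jordan form J, which has the same characteristic polynomial as A) gives
  χ_A(x) = x^4 + 9*x^3 + 30*x^2 + 44*x + 24
which factors as (x + 2)^3*(x + 3). The eigenvalues (with algebraic multiplicities) are λ = -3 with multiplicity 1, λ = -2 with multiplicity 3.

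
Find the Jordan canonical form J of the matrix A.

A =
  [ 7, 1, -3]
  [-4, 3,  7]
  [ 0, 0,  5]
J_3(5)

The characteristic polynomial is
  det(x·I − A) = x^3 - 15*x^2 + 75*x - 125 = (x - 5)^3

Eigenvalues and multiplicities (the geometric multiplicity of λ is n − rank(A − λI), which equals the number of Jordan blocks for λ):
  λ = 5: algebraic multiplicity = 3, geometric multiplicity = 1

Determining the block sizes for each eigenvalue:
  λ = 5: one block (gm = 1), so the single block has size am = 3 → block sizes [3]

Assembling the blocks gives a Jordan form
J =
  [5, 1, 0]
  [0, 5, 1]
  [0, 0, 5]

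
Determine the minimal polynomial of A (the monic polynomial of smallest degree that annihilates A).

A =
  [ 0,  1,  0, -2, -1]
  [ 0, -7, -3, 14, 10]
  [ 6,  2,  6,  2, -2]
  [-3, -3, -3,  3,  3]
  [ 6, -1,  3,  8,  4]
x^3 - 3*x^2

The characteristic polynomial is χ_A(x) = x^3*(x - 3)^2, so the eigenvalues are known. The minimal polynomial is
  m_A(x) = Π_λ (x − λ)^{k_λ}
where k_λ is the size of the *largest* Jordan block for λ (equivalently, the smallest k with (A − λI)^k v = 0 for every generalised eigenvector v of λ).

  λ = 0: largest Jordan block has size 2, contributing (x − 0)^2
  λ = 3: largest Jordan block has size 1, contributing (x − 3)

So m_A(x) = x^2*(x - 3) = x^3 - 3*x^2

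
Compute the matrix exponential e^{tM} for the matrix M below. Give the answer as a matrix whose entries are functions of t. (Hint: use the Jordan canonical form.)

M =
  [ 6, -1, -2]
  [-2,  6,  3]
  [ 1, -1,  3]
e^{tM} =
  [t^2*exp(5*t)/2 + t*exp(5*t) + exp(5*t), -t*exp(5*t), -t^2*exp(5*t)/2 - 2*t*exp(5*t)]
  [-t^2*exp(5*t)/2 - 2*t*exp(5*t), t*exp(5*t) + exp(5*t), t^2*exp(5*t)/2 + 3*t*exp(5*t)]
  [t^2*exp(5*t)/2 + t*exp(5*t), -t*exp(5*t), -t^2*exp(5*t)/2 - 2*t*exp(5*t) + exp(5*t)]

Strategy: write M = P · J · P⁻¹ where J is a Jordan canonical form, so e^{tM} = P · e^{tJ} · P⁻¹, and e^{tJ} can be computed block-by-block.

M has Jordan form
J =
  [5, 1, 0]
  [0, 5, 1]
  [0, 0, 5]
(up to reordering of blocks).

Per-block formulas:
  For a 3×3 Jordan block J_3(5): exp(t · J_3(5)) = e^(5t)·(I + t·N + (t^2/2)·N^2), where N is the 3×3 nilpotent shift.

After assembling e^{tJ} and conjugating by P, we get:

e^{tM} =
  [t^2*exp(5*t)/2 + t*exp(5*t) + exp(5*t), -t*exp(5*t), -t^2*exp(5*t)/2 - 2*t*exp(5*t)]
  [-t^2*exp(5*t)/2 - 2*t*exp(5*t), t*exp(5*t) + exp(5*t), t^2*exp(5*t)/2 + 3*t*exp(5*t)]
  [t^2*exp(5*t)/2 + t*exp(5*t), -t*exp(5*t), -t^2*exp(5*t)/2 - 2*t*exp(5*t) + exp(5*t)]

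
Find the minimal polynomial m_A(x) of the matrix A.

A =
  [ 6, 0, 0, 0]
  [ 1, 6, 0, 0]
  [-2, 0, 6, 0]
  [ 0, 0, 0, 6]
x^2 - 12*x + 36

The characteristic polynomial is χ_A(x) = (x - 6)^4, so the eigenvalues are known. The minimal polynomial is
  m_A(x) = Π_λ (x − λ)^{k_λ}
where k_λ is the size of the *largest* Jordan block for λ (equivalently, the smallest k with (A − λI)^k v = 0 for every generalised eigenvector v of λ).

  λ = 6: largest Jordan block has size 2, contributing (x − 6)^2

So m_A(x) = (x - 6)^2 = x^2 - 12*x + 36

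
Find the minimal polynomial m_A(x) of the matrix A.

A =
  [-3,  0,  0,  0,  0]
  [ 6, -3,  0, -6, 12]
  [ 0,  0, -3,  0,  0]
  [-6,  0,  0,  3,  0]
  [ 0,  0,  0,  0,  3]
x^2 - 9

The characteristic polynomial is χ_A(x) = (x - 3)^2*(x + 3)^3, so the eigenvalues are known. The minimal polynomial is
  m_A(x) = Π_λ (x − λ)^{k_λ}
where k_λ is the size of the *largest* Jordan block for λ (equivalently, the smallest k with (A − λI)^k v = 0 for every generalised eigenvector v of λ).

  λ = -3: largest Jordan block has size 1, contributing (x + 3)
  λ = 3: largest Jordan block has size 1, contributing (x − 3)

So m_A(x) = (x - 3)*(x + 3) = x^2 - 9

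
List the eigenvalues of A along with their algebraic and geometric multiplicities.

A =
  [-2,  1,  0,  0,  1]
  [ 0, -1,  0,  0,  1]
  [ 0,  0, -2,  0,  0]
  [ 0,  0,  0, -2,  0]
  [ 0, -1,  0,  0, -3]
λ = -2: alg = 5, geom = 4

Step 1 — factor the characteristic polynomial to read off the algebraic multiplicities:
  χ_A(x) = (x + 2)^5

Step 2 — compute geometric multiplicities via the rank-nullity identity g(λ) = n − rank(A − λI):
  rank(A − (-2)·I) = 1, so dim ker(A − (-2)·I) = n − 1 = 4

Summary:
  λ = -2: algebraic multiplicity = 5, geometric multiplicity = 4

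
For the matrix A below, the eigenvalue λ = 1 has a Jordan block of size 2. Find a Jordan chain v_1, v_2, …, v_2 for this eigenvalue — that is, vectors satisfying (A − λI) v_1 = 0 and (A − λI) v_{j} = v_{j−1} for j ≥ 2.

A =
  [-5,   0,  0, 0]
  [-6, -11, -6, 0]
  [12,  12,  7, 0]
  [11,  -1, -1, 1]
A Jordan chain for λ = 1 of length 2:
v_1 = (0, 0, 0, 1)ᵀ
v_2 = (0, 1, -2, 0)ᵀ

Let N = A − (1)·I. We want v_2 with N^2 v_2 = 0 but N^1 v_2 ≠ 0; then v_{j-1} := N · v_j for j = 2, …, 2.

Pick v_2 = (0, 1, -2, 0)ᵀ.
Then v_1 = N · v_2 = (0, 0, 0, 1)ᵀ.

Sanity check: (A − (1)·I) v_1 = (0, 0, 0, 0)ᵀ = 0. ✓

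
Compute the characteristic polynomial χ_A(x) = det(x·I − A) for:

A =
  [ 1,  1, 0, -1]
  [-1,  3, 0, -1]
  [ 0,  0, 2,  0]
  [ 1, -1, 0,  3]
x^4 - 9*x^3 + 30*x^2 - 44*x + 24

Expanding det(x·I − A) (e.g. by cofactor expansion or by noting that A is similar to its Jordan form J, which has the same characteristic polynomial as A) gives
  χ_A(x) = x^4 - 9*x^3 + 30*x^2 - 44*x + 24
which factors as (x - 3)*(x - 2)^3. The eigenvalues (with algebraic multiplicities) are λ = 2 with multiplicity 3, λ = 3 with multiplicity 1.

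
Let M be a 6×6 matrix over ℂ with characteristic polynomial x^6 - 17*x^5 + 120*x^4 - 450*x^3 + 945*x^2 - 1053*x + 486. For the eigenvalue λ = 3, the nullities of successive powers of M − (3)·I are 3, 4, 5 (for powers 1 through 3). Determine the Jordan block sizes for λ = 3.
Block sizes for λ = 3: [3, 1, 1]

From the dimensions of kernels of powers, the number of Jordan blocks of size at least j is d_j − d_{j−1} where d_j = dim ker(N^j) (with d_0 = 0). Computing the differences gives [3, 1, 1].
The number of blocks of size exactly k is (#blocks of size ≥ k) − (#blocks of size ≥ k + 1), so the partition is: 2 block(s) of size 1, 1 block(s) of size 3.
In nonincreasing order the block sizes are [3, 1, 1].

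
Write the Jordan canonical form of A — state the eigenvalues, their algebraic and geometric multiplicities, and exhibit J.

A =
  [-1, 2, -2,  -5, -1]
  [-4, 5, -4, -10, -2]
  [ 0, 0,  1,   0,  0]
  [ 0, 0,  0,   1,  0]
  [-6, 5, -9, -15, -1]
J_3(1) ⊕ J_1(1) ⊕ J_1(1)

The characteristic polynomial is
  det(x·I − A) = x^5 - 5*x^4 + 10*x^3 - 10*x^2 + 5*x - 1 = (x - 1)^5

Eigenvalues and multiplicities (the geometric multiplicity of λ is n − rank(A − λI), which equals the number of Jordan blocks for λ):
  λ = 1: algebraic multiplicity = 5, geometric multiplicity = 3

Determining the block sizes for each eigenvalue:
  λ = 1: with am = 5 and gm = 3, the partition is not yet determined (e.g. several partitions of 5 into 3 parts exist). Let N = A − (1)·I. Computing rank(N^1) = 2, rank(N^2) = 1, rank(N^3) = 0; the number of blocks of size ≥ j is rank(N^{j−1}) − rank(N^j), giving [3, 1, 1]. So we have 1 block(s) of size 3, 2 block(s) of size 1 → block sizes [3, 1, 1]

Assembling the blocks gives a Jordan form
J =
  [1, 1, 0, 0, 0]
  [0, 1, 1, 0, 0]
  [0, 0, 1, 0, 0]
  [0, 0, 0, 1, 0]
  [0, 0, 0, 0, 1]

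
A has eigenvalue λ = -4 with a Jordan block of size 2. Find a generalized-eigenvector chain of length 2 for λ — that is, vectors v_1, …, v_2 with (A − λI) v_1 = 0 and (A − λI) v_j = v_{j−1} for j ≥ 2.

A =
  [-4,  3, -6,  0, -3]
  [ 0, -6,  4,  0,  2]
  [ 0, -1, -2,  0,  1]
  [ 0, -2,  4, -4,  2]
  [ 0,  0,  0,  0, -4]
A Jordan chain for λ = -4 of length 2:
v_1 = (3, -2, -1, -2, 0)ᵀ
v_2 = (0, 1, 0, 0, 0)ᵀ

Let N = A − (-4)·I. We want v_2 with N^2 v_2 = 0 but N^1 v_2 ≠ 0; then v_{j-1} := N · v_j for j = 2, …, 2.

Pick v_2 = (0, 1, 0, 0, 0)ᵀ.
Then v_1 = N · v_2 = (3, -2, -1, -2, 0)ᵀ.

Sanity check: (A − (-4)·I) v_1 = (0, 0, 0, 0, 0)ᵀ = 0. ✓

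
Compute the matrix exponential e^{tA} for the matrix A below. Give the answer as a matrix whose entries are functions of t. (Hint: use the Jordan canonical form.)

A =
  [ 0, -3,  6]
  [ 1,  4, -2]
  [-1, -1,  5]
e^{tA} =
  [-3*t*exp(3*t) + exp(3*t), -3*t*exp(3*t), 6*t*exp(3*t)]
  [t*exp(3*t), t*exp(3*t) + exp(3*t), -2*t*exp(3*t)]
  [-t*exp(3*t), -t*exp(3*t), 2*t*exp(3*t) + exp(3*t)]

Strategy: write A = P · J · P⁻¹ where J is a Jordan canonical form, so e^{tA} = P · e^{tJ} · P⁻¹, and e^{tJ} can be computed block-by-block.

A has Jordan form
J =
  [3, 1, 0]
  [0, 3, 0]
  [0, 0, 3]
(up to reordering of blocks).

Per-block formulas:
  For a 2×2 Jordan block J_2(3): exp(t · J_2(3)) = e^(3t)·(I + t·N), where N is the 2×2 nilpotent shift.
  For a 1×1 block at λ = 3: exp(t · [3]) = [e^(3t)].

After assembling e^{tJ} and conjugating by P, we get:

e^{tA} =
  [-3*t*exp(3*t) + exp(3*t), -3*t*exp(3*t), 6*t*exp(3*t)]
  [t*exp(3*t), t*exp(3*t) + exp(3*t), -2*t*exp(3*t)]
  [-t*exp(3*t), -t*exp(3*t), 2*t*exp(3*t) + exp(3*t)]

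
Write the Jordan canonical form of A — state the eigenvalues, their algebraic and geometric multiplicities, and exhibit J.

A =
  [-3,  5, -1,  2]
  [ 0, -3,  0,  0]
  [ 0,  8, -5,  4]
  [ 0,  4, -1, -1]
J_2(-3) ⊕ J_2(-3)

The characteristic polynomial is
  det(x·I − A) = x^4 + 12*x^3 + 54*x^2 + 108*x + 81 = (x + 3)^4

Eigenvalues and multiplicities (the geometric multiplicity of λ is n − rank(A − λI), which equals the number of Jordan blocks for λ):
  λ = -3: algebraic multiplicity = 4, geometric multiplicity = 2

Determining the block sizes for each eigenvalue:
  λ = -3: with am = 4 and gm = 2, the partition is not yet determined (e.g. several partitions of 4 into 2 parts exist). Let N = A − (-3)·I. Computing rank(N^1) = 2, rank(N^2) = 0; the number of blocks of size ≥ j is rank(N^{j−1}) − rank(N^j), giving [2, 2]. So we have 2 block(s) of size 2 → block sizes [2, 2]

Assembling the blocks gives a Jordan form
J =
  [-3,  1,  0,  0]
  [ 0, -3,  0,  0]
  [ 0,  0, -3,  1]
  [ 0,  0,  0, -3]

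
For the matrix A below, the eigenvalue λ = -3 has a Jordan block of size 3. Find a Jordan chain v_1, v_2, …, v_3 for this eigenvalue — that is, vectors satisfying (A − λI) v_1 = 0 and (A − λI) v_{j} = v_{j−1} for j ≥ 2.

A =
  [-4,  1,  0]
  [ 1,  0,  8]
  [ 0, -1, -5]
A Jordan chain for λ = -3 of length 3:
v_1 = (2, 2, -1)ᵀ
v_2 = (-1, 1, 0)ᵀ
v_3 = (1, 0, 0)ᵀ

Let N = A − (-3)·I. We want v_3 with N^3 v_3 = 0 but N^2 v_3 ≠ 0; then v_{j-1} := N · v_j for j = 3, …, 2.

Pick v_3 = (1, 0, 0)ᵀ.
Then v_2 = N · v_3 = (-1, 1, 0)ᵀ.
Then v_1 = N · v_2 = (2, 2, -1)ᵀ.

Sanity check: (A − (-3)·I) v_1 = (0, 0, 0)ᵀ = 0. ✓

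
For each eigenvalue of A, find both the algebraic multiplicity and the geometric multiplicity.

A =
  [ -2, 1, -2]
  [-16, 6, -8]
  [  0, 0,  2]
λ = 2: alg = 3, geom = 2

Step 1 — factor the characteristic polynomial to read off the algebraic multiplicities:
  χ_A(x) = (x - 2)^3

Step 2 — compute geometric multiplicities via the rank-nullity identity g(λ) = n − rank(A − λI):
  rank(A − (2)·I) = 1, so dim ker(A − (2)·I) = n − 1 = 2

Summary:
  λ = 2: algebraic multiplicity = 3, geometric multiplicity = 2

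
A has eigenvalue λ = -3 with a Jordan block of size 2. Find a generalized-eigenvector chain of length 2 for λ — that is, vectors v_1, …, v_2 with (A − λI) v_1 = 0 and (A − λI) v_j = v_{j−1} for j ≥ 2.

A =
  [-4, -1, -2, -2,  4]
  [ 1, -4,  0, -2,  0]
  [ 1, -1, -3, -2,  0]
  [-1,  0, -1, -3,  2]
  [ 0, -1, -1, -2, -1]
A Jordan chain for λ = -3 of length 2:
v_1 = (-1, 1, 1, -1, 0)ᵀ
v_2 = (1, 0, 0, 0, 0)ᵀ

Let N = A − (-3)·I. We want v_2 with N^2 v_2 = 0 but N^1 v_2 ≠ 0; then v_{j-1} := N · v_j for j = 2, …, 2.

Pick v_2 = (1, 0, 0, 0, 0)ᵀ.
Then v_1 = N · v_2 = (-1, 1, 1, -1, 0)ᵀ.

Sanity check: (A − (-3)·I) v_1 = (0, 0, 0, 0, 0)ᵀ = 0. ✓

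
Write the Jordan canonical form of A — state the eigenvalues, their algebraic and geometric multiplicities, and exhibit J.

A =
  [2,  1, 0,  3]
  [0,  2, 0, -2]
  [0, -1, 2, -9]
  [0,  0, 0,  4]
J_2(2) ⊕ J_1(2) ⊕ J_1(4)

The characteristic polynomial is
  det(x·I − A) = x^4 - 10*x^3 + 36*x^2 - 56*x + 32 = (x - 4)*(x - 2)^3

Eigenvalues and multiplicities (the geometric multiplicity of λ is n − rank(A − λI), which equals the number of Jordan blocks for λ):
  λ = 2: algebraic multiplicity = 3, geometric multiplicity = 2
  λ = 4: algebraic multiplicity = 1, geometric multiplicity = 1

Determining the block sizes for each eigenvalue:
  λ = 2: 2 blocks summing to 3 forces exactly one block of size 2 and the rest size 1 → block sizes [2, 1]
  λ = 4: one block (gm = 1), so the single block has size am = 1 → block sizes [1]

Assembling the blocks gives a Jordan form
J =
  [2, 1, 0, 0]
  [0, 2, 0, 0]
  [0, 0, 2, 0]
  [0, 0, 0, 4]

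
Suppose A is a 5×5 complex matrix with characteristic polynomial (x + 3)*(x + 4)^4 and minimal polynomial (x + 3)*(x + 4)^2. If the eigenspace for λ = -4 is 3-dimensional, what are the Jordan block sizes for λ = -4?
Block sizes for λ = -4: [2, 1, 1]

Step 1 — from the characteristic polynomial, algebraic multiplicity of λ = -4 is 4. From dim ker(A − (-4)·I) = 3, there are exactly 3 Jordan blocks for λ = -4.
Step 2 — from the minimal polynomial, the factor (x + 4)^2 tells us the largest block for λ = -4 has size 2.
Step 3 — with total size 4, 3 blocks, and largest block 2, the block sizes (in nonincreasing order) are [2, 1, 1].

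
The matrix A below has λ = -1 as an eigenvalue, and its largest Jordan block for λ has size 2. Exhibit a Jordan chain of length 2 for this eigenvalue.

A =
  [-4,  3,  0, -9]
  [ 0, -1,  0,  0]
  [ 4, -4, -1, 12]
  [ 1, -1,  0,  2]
A Jordan chain for λ = -1 of length 2:
v_1 = (-3, 0, 4, 1)ᵀ
v_2 = (1, 0, 0, 0)ᵀ

Let N = A − (-1)·I. We want v_2 with N^2 v_2 = 0 but N^1 v_2 ≠ 0; then v_{j-1} := N · v_j for j = 2, …, 2.

Pick v_2 = (1, 0, 0, 0)ᵀ.
Then v_1 = N · v_2 = (-3, 0, 4, 1)ᵀ.

Sanity check: (A − (-1)·I) v_1 = (0, 0, 0, 0)ᵀ = 0. ✓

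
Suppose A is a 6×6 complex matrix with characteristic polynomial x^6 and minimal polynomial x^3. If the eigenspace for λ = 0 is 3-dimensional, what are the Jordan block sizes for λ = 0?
Block sizes for λ = 0: [3, 2, 1]

Step 1 — from the characteristic polynomial, algebraic multiplicity of λ = 0 is 6. From dim ker(A − (0)·I) = 3, there are exactly 3 Jordan blocks for λ = 0.
Step 2 — from the minimal polynomial, the factor (x − 0)^3 tells us the largest block for λ = 0 has size 3.
Step 3 — with total size 6, 3 blocks, and largest block 3, the block sizes (in nonincreasing order) are [3, 2, 1].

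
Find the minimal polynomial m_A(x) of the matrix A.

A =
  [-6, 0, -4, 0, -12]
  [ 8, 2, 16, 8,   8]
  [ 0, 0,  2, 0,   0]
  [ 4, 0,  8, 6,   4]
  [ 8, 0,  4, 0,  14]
x^2 - 8*x + 12

The characteristic polynomial is χ_A(x) = (x - 6)^2*(x - 2)^3, so the eigenvalues are known. The minimal polynomial is
  m_A(x) = Π_λ (x − λ)^{k_λ}
where k_λ is the size of the *largest* Jordan block for λ (equivalently, the smallest k with (A − λI)^k v = 0 for every generalised eigenvector v of λ).

  λ = 2: largest Jordan block has size 1, contributing (x − 2)
  λ = 6: largest Jordan block has size 1, contributing (x − 6)

So m_A(x) = (x - 6)*(x - 2) = x^2 - 8*x + 12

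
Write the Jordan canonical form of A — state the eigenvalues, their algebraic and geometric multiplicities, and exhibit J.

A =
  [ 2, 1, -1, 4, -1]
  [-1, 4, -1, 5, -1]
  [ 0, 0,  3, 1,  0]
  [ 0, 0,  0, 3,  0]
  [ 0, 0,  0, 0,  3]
J_2(3) ⊕ J_2(3) ⊕ J_1(3)

The characteristic polynomial is
  det(x·I − A) = x^5 - 15*x^4 + 90*x^3 - 270*x^2 + 405*x - 243 = (x - 3)^5

Eigenvalues and multiplicities (the geometric multiplicity of λ is n − rank(A − λI), which equals the number of Jordan blocks for λ):
  λ = 3: algebraic multiplicity = 5, geometric multiplicity = 3

Determining the block sizes for each eigenvalue:
  λ = 3: with am = 5 and gm = 3, the partition is not yet determined (e.g. several partitions of 5 into 3 parts exist). Let N = A − (3)·I. Computing rank(N^1) = 2, rank(N^2) = 0; the number of blocks of size ≥ j is rank(N^{j−1}) − rank(N^j), giving [3, 2]. So we have 2 block(s) of size 2, 1 block(s) of size 1 → block sizes [2, 2, 1]

Assembling the blocks gives a Jordan form
J =
  [3, 1, 0, 0, 0]
  [0, 3, 0, 0, 0]
  [0, 0, 3, 1, 0]
  [0, 0, 0, 3, 0]
  [0, 0, 0, 0, 3]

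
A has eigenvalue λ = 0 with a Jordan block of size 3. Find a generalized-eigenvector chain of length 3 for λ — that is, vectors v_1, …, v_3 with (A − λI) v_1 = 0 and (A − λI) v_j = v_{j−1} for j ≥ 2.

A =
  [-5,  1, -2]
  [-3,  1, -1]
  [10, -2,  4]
A Jordan chain for λ = 0 of length 3:
v_1 = (2, 2, -4)ᵀ
v_2 = (-5, -3, 10)ᵀ
v_3 = (1, 0, 0)ᵀ

Let N = A − (0)·I. We want v_3 with N^3 v_3 = 0 but N^2 v_3 ≠ 0; then v_{j-1} := N · v_j for j = 3, …, 2.

Pick v_3 = (1, 0, 0)ᵀ.
Then v_2 = N · v_3 = (-5, -3, 10)ᵀ.
Then v_1 = N · v_2 = (2, 2, -4)ᵀ.

Sanity check: (A − (0)·I) v_1 = (0, 0, 0)ᵀ = 0. ✓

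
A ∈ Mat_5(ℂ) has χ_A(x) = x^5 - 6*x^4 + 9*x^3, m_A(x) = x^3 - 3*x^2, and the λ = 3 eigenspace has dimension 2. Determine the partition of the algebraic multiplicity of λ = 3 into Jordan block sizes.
Block sizes for λ = 3: [1, 1]

Step 1 — from the characteristic polynomial, algebraic multiplicity of λ = 3 is 2. From dim ker(A − (3)·I) = 2, there are exactly 2 Jordan blocks for λ = 3.
Step 2 — from the minimal polynomial, the factor (x − 3) tells us the largest block for λ = 3 has size 1.
Step 3 — with total size 2, 2 blocks, and largest block 1, the block sizes (in nonincreasing order) are [1, 1].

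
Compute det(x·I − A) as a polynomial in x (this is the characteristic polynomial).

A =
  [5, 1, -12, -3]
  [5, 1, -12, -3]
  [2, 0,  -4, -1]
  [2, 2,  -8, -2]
x^4

Expanding det(x·I − A) (e.g. by cofactor expansion or by noting that A is similar to its Jordan form J, which has the same characteristic polynomial as A) gives
  χ_A(x) = x^4
which factors as x^4. The eigenvalues (with algebraic multiplicities) are λ = 0 with multiplicity 4.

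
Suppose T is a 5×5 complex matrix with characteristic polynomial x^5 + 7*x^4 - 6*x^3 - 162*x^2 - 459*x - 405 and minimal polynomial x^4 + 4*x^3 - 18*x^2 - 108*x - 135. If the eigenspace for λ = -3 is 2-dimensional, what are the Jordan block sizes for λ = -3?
Block sizes for λ = -3: [3, 1]

Step 1 — from the characteristic polynomial, algebraic multiplicity of λ = -3 is 4. From dim ker(T − (-3)·I) = 2, there are exactly 2 Jordan blocks for λ = -3.
Step 2 — from the minimal polynomial, the factor (x + 3)^3 tells us the largest block for λ = -3 has size 3.
Step 3 — with total size 4, 2 blocks, and largest block 3, the block sizes (in nonincreasing order) are [3, 1].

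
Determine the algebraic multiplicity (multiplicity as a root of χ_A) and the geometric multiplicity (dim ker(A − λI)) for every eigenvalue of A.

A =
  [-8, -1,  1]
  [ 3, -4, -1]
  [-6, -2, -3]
λ = -5: alg = 3, geom = 2

Step 1 — factor the characteristic polynomial to read off the algebraic multiplicities:
  χ_A(x) = (x + 5)^3

Step 2 — compute geometric multiplicities via the rank-nullity identity g(λ) = n − rank(A − λI):
  rank(A − (-5)·I) = 1, so dim ker(A − (-5)·I) = n − 1 = 2

Summary:
  λ = -5: algebraic multiplicity = 3, geometric multiplicity = 2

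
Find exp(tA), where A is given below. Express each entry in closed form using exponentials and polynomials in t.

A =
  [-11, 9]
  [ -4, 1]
e^{tA} =
  [-6*t*exp(-5*t) + exp(-5*t), 9*t*exp(-5*t)]
  [-4*t*exp(-5*t), 6*t*exp(-5*t) + exp(-5*t)]

Strategy: write A = P · J · P⁻¹ where J is a Jordan canonical form, so e^{tA} = P · e^{tJ} · P⁻¹, and e^{tJ} can be computed block-by-block.

A has Jordan form
J =
  [-5,  1]
  [ 0, -5]
(up to reordering of blocks).

Per-block formulas:
  For a 2×2 Jordan block J_2(-5): exp(t · J_2(-5)) = e^(-5t)·(I + t·N), where N is the 2×2 nilpotent shift.

After assembling e^{tJ} and conjugating by P, we get:

e^{tA} =
  [-6*t*exp(-5*t) + exp(-5*t), 9*t*exp(-5*t)]
  [-4*t*exp(-5*t), 6*t*exp(-5*t) + exp(-5*t)]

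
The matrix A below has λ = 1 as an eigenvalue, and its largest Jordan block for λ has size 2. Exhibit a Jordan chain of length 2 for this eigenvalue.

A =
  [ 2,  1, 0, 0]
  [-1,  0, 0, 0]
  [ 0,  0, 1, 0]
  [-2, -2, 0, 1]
A Jordan chain for λ = 1 of length 2:
v_1 = (1, -1, 0, -2)ᵀ
v_2 = (1, 0, 0, 0)ᵀ

Let N = A − (1)·I. We want v_2 with N^2 v_2 = 0 but N^1 v_2 ≠ 0; then v_{j-1} := N · v_j for j = 2, …, 2.

Pick v_2 = (1, 0, 0, 0)ᵀ.
Then v_1 = N · v_2 = (1, -1, 0, -2)ᵀ.

Sanity check: (A − (1)·I) v_1 = (0, 0, 0, 0)ᵀ = 0. ✓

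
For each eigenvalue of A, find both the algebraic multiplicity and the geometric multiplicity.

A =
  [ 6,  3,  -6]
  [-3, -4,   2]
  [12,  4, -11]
λ = -3: alg = 3, geom = 2

Step 1 — factor the characteristic polynomial to read off the algebraic multiplicities:
  χ_A(x) = (x + 3)^3

Step 2 — compute geometric multiplicities via the rank-nullity identity g(λ) = n − rank(A − λI):
  rank(A − (-3)·I) = 1, so dim ker(A − (-3)·I) = n − 1 = 2

Summary:
  λ = -3: algebraic multiplicity = 3, geometric multiplicity = 2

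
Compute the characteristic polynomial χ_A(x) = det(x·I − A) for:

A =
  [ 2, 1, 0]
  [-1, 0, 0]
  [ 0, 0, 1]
x^3 - 3*x^2 + 3*x - 1

Expanding det(x·I − A) (e.g. by cofactor expansion or by noting that A is similar to its Jordan form J, which has the same characteristic polynomial as A) gives
  χ_A(x) = x^3 - 3*x^2 + 3*x - 1
which factors as (x - 1)^3. The eigenvalues (with algebraic multiplicities) are λ = 1 with multiplicity 3.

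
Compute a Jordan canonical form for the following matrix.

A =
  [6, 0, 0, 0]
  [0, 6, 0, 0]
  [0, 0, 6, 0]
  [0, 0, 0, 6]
J_1(6) ⊕ J_1(6) ⊕ J_1(6) ⊕ J_1(6)

The characteristic polynomial is
  det(x·I − A) = x^4 - 24*x^3 + 216*x^2 - 864*x + 1296 = (x - 6)^4

Eigenvalues and multiplicities (the geometric multiplicity of λ is n − rank(A − λI), which equals the number of Jordan blocks for λ):
  λ = 6: algebraic multiplicity = 4, geometric multiplicity = 4

Determining the block sizes for each eigenvalue:
  λ = 6: gm = am = 4, so every block has size 1 → block sizes [1, 1, 1, 1]

Assembling the blocks gives a Jordan form
J =
  [6, 0, 0, 0]
  [0, 6, 0, 0]
  [0, 0, 6, 0]
  [0, 0, 0, 6]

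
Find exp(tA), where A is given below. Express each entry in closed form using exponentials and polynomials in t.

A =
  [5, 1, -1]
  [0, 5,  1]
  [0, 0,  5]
e^{tA} =
  [exp(5*t), t*exp(5*t), t^2*exp(5*t)/2 - t*exp(5*t)]
  [0, exp(5*t), t*exp(5*t)]
  [0, 0, exp(5*t)]

Strategy: write A = P · J · P⁻¹ where J is a Jordan canonical form, so e^{tA} = P · e^{tJ} · P⁻¹, and e^{tJ} can be computed block-by-block.

A has Jordan form
J =
  [5, 1, 0]
  [0, 5, 1]
  [0, 0, 5]
(up to reordering of blocks).

Per-block formulas:
  For a 3×3 Jordan block J_3(5): exp(t · J_3(5)) = e^(5t)·(I + t·N + (t^2/2)·N^2), where N is the 3×3 nilpotent shift.

After assembling e^{tJ} and conjugating by P, we get:

e^{tA} =
  [exp(5*t), t*exp(5*t), t^2*exp(5*t)/2 - t*exp(5*t)]
  [0, exp(5*t), t*exp(5*t)]
  [0, 0, exp(5*t)]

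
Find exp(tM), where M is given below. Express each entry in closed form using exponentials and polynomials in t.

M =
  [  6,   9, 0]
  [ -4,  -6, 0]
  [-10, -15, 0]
e^{tM} =
  [6*t + 1, 9*t, 0]
  [-4*t, 1 - 6*t, 0]
  [-10*t, -15*t, 1]

Strategy: write M = P · J · P⁻¹ where J is a Jordan canonical form, so e^{tM} = P · e^{tJ} · P⁻¹, and e^{tJ} can be computed block-by-block.

M has Jordan form
J =
  [0, 1, 0]
  [0, 0, 0]
  [0, 0, 0]
(up to reordering of blocks).

Per-block formulas:
  For a 2×2 Jordan block J_2(0): exp(t · J_2(0)) = e^(0t)·(I + t·N), where N is the 2×2 nilpotent shift.
  For a 1×1 block at λ = 0: exp(t · [0]) = [e^(0t)].

After assembling e^{tJ} and conjugating by P, we get:

e^{tM} =
  [6*t + 1, 9*t, 0]
  [-4*t, 1 - 6*t, 0]
  [-10*t, -15*t, 1]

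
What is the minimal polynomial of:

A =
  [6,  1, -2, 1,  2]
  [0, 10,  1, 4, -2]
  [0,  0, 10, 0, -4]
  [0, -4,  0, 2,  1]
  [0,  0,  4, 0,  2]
x^3 - 18*x^2 + 108*x - 216

The characteristic polynomial is χ_A(x) = (x - 6)^5, so the eigenvalues are known. The minimal polynomial is
  m_A(x) = Π_λ (x − λ)^{k_λ}
where k_λ is the size of the *largest* Jordan block for λ (equivalently, the smallest k with (A − λI)^k v = 0 for every generalised eigenvector v of λ).

  λ = 6: largest Jordan block has size 3, contributing (x − 6)^3

So m_A(x) = (x - 6)^3 = x^3 - 18*x^2 + 108*x - 216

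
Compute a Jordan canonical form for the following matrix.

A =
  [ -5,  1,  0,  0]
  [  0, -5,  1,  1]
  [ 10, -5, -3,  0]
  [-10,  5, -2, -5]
J_3(-5) ⊕ J_1(-3)

The characteristic polynomial is
  det(x·I − A) = x^4 + 18*x^3 + 120*x^2 + 350*x + 375 = (x + 3)*(x + 5)^3

Eigenvalues and multiplicities (the geometric multiplicity of λ is n − rank(A − λI), which equals the number of Jordan blocks for λ):
  λ = -5: algebraic multiplicity = 3, geometric multiplicity = 1
  λ = -3: algebraic multiplicity = 1, geometric multiplicity = 1

Determining the block sizes for each eigenvalue:
  λ = -5: one block (gm = 1), so the single block has size am = 3 → block sizes [3]
  λ = -3: one block (gm = 1), so the single block has size am = 1 → block sizes [1]

Assembling the blocks gives a Jordan form
J =
  [-5,  1,  0,  0]
  [ 0, -5,  1,  0]
  [ 0,  0, -5,  0]
  [ 0,  0,  0, -3]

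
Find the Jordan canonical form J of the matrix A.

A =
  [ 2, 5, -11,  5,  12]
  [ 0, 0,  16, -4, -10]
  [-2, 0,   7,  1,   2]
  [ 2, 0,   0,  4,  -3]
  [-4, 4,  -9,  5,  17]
J_3(6) ⊕ J_2(6)

The characteristic polynomial is
  det(x·I − A) = x^5 - 30*x^4 + 360*x^3 - 2160*x^2 + 6480*x - 7776 = (x - 6)^5

Eigenvalues and multiplicities (the geometric multiplicity of λ is n − rank(A − λI), which equals the number of Jordan blocks for λ):
  λ = 6: algebraic multiplicity = 5, geometric multiplicity = 2

Determining the block sizes for each eigenvalue:
  λ = 6: with am = 5 and gm = 2, the partition is not yet determined (e.g. several partitions of 5 into 2 parts exist). Let N = A − (6)·I. Computing rank(N^1) = 3, rank(N^2) = 1, rank(N^3) = 0; the number of blocks of size ≥ j is rank(N^{j−1}) − rank(N^j), giving [2, 2, 1]. So we have 1 block(s) of size 3, 1 block(s) of size 2 → block sizes [3, 2]

Assembling the blocks gives a Jordan form
J =
  [6, 1, 0, 0, 0]
  [0, 6, 1, 0, 0]
  [0, 0, 6, 0, 0]
  [0, 0, 0, 6, 1]
  [0, 0, 0, 0, 6]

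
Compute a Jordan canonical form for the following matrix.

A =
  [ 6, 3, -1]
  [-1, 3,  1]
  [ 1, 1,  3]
J_3(4)

The characteristic polynomial is
  det(x·I − A) = x^3 - 12*x^2 + 48*x - 64 = (x - 4)^3

Eigenvalues and multiplicities (the geometric multiplicity of λ is n − rank(A − λI), which equals the number of Jordan blocks for λ):
  λ = 4: algebraic multiplicity = 3, geometric multiplicity = 1

Determining the block sizes for each eigenvalue:
  λ = 4: one block (gm = 1), so the single block has size am = 3 → block sizes [3]

Assembling the blocks gives a Jordan form
J =
  [4, 1, 0]
  [0, 4, 1]
  [0, 0, 4]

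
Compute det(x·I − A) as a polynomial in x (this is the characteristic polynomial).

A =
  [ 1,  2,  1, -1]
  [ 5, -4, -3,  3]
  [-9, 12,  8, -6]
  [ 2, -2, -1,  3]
x^4 - 8*x^3 + 24*x^2 - 32*x + 16

Expanding det(x·I − A) (e.g. by cofactor expansion or by noting that A is similar to its Jordan form J, which has the same characteristic polynomial as A) gives
  χ_A(x) = x^4 - 8*x^3 + 24*x^2 - 32*x + 16
which factors as (x - 2)^4. The eigenvalues (with algebraic multiplicities) are λ = 2 with multiplicity 4.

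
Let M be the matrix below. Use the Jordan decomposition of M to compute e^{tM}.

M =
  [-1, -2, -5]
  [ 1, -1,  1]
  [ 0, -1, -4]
e^{tM} =
  [-t^2*exp(-2*t)/2 + t*exp(-2*t) + exp(-2*t), t^2*exp(-2*t)/2 - 2*t*exp(-2*t), 3*t^2*exp(-2*t)/2 - 5*t*exp(-2*t)]
  [t^2*exp(-2*t) + t*exp(-2*t), -t^2*exp(-2*t) + t*exp(-2*t) + exp(-2*t), -3*t^2*exp(-2*t) + t*exp(-2*t)]
  [-t^2*exp(-2*t)/2, t^2*exp(-2*t)/2 - t*exp(-2*t), 3*t^2*exp(-2*t)/2 - 2*t*exp(-2*t) + exp(-2*t)]

Strategy: write M = P · J · P⁻¹ where J is a Jordan canonical form, so e^{tM} = P · e^{tJ} · P⁻¹, and e^{tJ} can be computed block-by-block.

M has Jordan form
J =
  [-2,  1,  0]
  [ 0, -2,  1]
  [ 0,  0, -2]
(up to reordering of blocks).

Per-block formulas:
  For a 3×3 Jordan block J_3(-2): exp(t · J_3(-2)) = e^(-2t)·(I + t·N + (t^2/2)·N^2), where N is the 3×3 nilpotent shift.

After assembling e^{tJ} and conjugating by P, we get:

e^{tM} =
  [-t^2*exp(-2*t)/2 + t*exp(-2*t) + exp(-2*t), t^2*exp(-2*t)/2 - 2*t*exp(-2*t), 3*t^2*exp(-2*t)/2 - 5*t*exp(-2*t)]
  [t^2*exp(-2*t) + t*exp(-2*t), -t^2*exp(-2*t) + t*exp(-2*t) + exp(-2*t), -3*t^2*exp(-2*t) + t*exp(-2*t)]
  [-t^2*exp(-2*t)/2, t^2*exp(-2*t)/2 - t*exp(-2*t), 3*t^2*exp(-2*t)/2 - 2*t*exp(-2*t) + exp(-2*t)]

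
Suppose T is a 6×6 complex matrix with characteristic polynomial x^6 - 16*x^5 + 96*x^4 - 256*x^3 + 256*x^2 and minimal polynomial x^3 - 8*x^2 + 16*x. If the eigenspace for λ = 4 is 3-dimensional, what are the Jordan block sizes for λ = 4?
Block sizes for λ = 4: [2, 1, 1]

Step 1 — from the characteristic polynomial, algebraic multiplicity of λ = 4 is 4. From dim ker(T − (4)·I) = 3, there are exactly 3 Jordan blocks for λ = 4.
Step 2 — from the minimal polynomial, the factor (x − 4)^2 tells us the largest block for λ = 4 has size 2.
Step 3 — with total size 4, 3 blocks, and largest block 2, the block sizes (in nonincreasing order) are [2, 1, 1].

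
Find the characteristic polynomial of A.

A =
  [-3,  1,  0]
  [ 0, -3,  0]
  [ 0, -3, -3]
x^3 + 9*x^2 + 27*x + 27

Expanding det(x·I − A) (e.g. by cofactor expansion or by noting that A is similar to its Jordan form J, which has the same characteristic polynomial as A) gives
  χ_A(x) = x^3 + 9*x^2 + 27*x + 27
which factors as (x + 3)^3. The eigenvalues (with algebraic multiplicities) are λ = -3 with multiplicity 3.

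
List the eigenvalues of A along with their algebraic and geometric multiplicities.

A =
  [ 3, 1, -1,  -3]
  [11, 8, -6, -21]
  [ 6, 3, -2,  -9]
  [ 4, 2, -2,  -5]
λ = 1: alg = 4, geom = 2

Step 1 — factor the characteristic polynomial to read off the algebraic multiplicities:
  χ_A(x) = (x - 1)^4

Step 2 — compute geometric multiplicities via the rank-nullity identity g(λ) = n − rank(A − λI):
  rank(A − (1)·I) = 2, so dim ker(A − (1)·I) = n − 2 = 2

Summary:
  λ = 1: algebraic multiplicity = 4, geometric multiplicity = 2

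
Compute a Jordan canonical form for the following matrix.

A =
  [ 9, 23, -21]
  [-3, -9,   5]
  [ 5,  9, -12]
J_3(-4)

The characteristic polynomial is
  det(x·I − A) = x^3 + 12*x^2 + 48*x + 64 = (x + 4)^3

Eigenvalues and multiplicities (the geometric multiplicity of λ is n − rank(A − λI), which equals the number of Jordan blocks for λ):
  λ = -4: algebraic multiplicity = 3, geometric multiplicity = 1

Determining the block sizes for each eigenvalue:
  λ = -4: one block (gm = 1), so the single block has size am = 3 → block sizes [3]

Assembling the blocks gives a Jordan form
J =
  [-4,  1,  0]
  [ 0, -4,  1]
  [ 0,  0, -4]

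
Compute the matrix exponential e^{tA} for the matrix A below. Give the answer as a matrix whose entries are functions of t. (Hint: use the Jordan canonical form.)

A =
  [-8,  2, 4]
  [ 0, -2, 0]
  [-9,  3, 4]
e^{tA} =
  [-6*t*exp(-2*t) + exp(-2*t), 2*t*exp(-2*t), 4*t*exp(-2*t)]
  [0, exp(-2*t), 0]
  [-9*t*exp(-2*t), 3*t*exp(-2*t), 6*t*exp(-2*t) + exp(-2*t)]

Strategy: write A = P · J · P⁻¹ where J is a Jordan canonical form, so e^{tA} = P · e^{tJ} · P⁻¹, and e^{tJ} can be computed block-by-block.

A has Jordan form
J =
  [-2,  1,  0]
  [ 0, -2,  0]
  [ 0,  0, -2]
(up to reordering of blocks).

Per-block formulas:
  For a 2×2 Jordan block J_2(-2): exp(t · J_2(-2)) = e^(-2t)·(I + t·N), where N is the 2×2 nilpotent shift.
  For a 1×1 block at λ = -2: exp(t · [-2]) = [e^(-2t)].

After assembling e^{tJ} and conjugating by P, we get:

e^{tA} =
  [-6*t*exp(-2*t) + exp(-2*t), 2*t*exp(-2*t), 4*t*exp(-2*t)]
  [0, exp(-2*t), 0]
  [-9*t*exp(-2*t), 3*t*exp(-2*t), 6*t*exp(-2*t) + exp(-2*t)]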